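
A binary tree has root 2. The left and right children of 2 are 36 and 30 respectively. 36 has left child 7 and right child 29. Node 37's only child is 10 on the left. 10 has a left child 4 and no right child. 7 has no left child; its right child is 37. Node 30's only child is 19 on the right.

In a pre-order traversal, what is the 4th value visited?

Pre-order visits the node, then its left subtree, then its right subtree.
Visit 2.
At 2: go left to 36.
  Visit 36.
  At 36: go left to 7.
    Visit 7.
    At 7: no left child.
    At 7: go right to 37.
      Visit 37.
      At 37: go left to 10.
        Visit 10.
        At 10: go left to 4.
          4 is a leaf — visit 4.
        At 10: no right child.
      At 37: no right child.
  At 36: go right to 29.
    29 is a leaf — visit 29.
At 2: go right to 30.
  Visit 30.
  At 30: no left child.
  At 30: go right to 19.
    19 is a leaf — visit 19.
Full pre-order sequence: 2, 36, 7, 37, 10, 4, 29, 30, 19.

37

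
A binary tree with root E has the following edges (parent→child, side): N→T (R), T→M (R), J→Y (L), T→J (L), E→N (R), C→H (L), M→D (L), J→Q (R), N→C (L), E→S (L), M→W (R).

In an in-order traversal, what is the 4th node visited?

C

In-order visits the left subtree, then the node, then the right subtree.
At E: go left to S.
  S is a leaf — visit S.
Visit E.
At E: go right to N.
  At N: go left to C.
    At C: go left to H.
      H is a leaf — visit H.
    Visit C.
    At C: no right child.
  Visit N.
  At N: go right to T.
    At T: go left to J.
      At J: go left to Y.
        Y is a leaf — visit Y.
      Visit J.
      At J: go right to Q.
        Q is a leaf — visit Q.
    Visit T.
    At T: go right to M.
      At M: go left to D.
        D is a leaf — visit D.
      Visit M.
      At M: go right to W.
        W is a leaf — visit W.
Full in-order sequence: S, E, H, C, N, Y, J, Q, T, D, M, W.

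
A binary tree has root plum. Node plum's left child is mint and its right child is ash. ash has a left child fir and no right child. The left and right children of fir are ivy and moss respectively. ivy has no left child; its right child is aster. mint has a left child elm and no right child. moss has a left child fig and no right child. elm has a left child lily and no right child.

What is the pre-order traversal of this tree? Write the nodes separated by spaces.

Pre-order visits the node, then its left subtree, then its right subtree.
Visit plum.
At plum: go left to mint.
  Visit mint.
  At mint: go left to elm.
    Visit elm.
    At elm: go left to lily.
      lily is a leaf — visit lily.
    At elm: no right child.
  At mint: no right child.
At plum: go right to ash.
  Visit ash.
  At ash: go left to fir.
    Visit fir.
    At fir: go left to ivy.
      Visit ivy.
      At ivy: no left child.
      At ivy: go right to aster.
        aster is a leaf — visit aster.
    At fir: go right to moss.
      Visit moss.
      At moss: go left to fig.
        fig is a leaf — visit fig.
      At moss: no right child.
  At ash: no right child.

plum mint elm lily ash fir ivy aster moss fig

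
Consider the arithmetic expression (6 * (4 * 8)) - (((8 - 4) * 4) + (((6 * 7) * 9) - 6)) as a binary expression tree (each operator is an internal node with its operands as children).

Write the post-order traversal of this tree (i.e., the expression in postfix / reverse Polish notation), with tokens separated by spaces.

Post-order on an expression tree gives postfix notation: for each operator, emit left operand, right operand, then the operator.

6 4 8 * * 8 4 - 4 * 6 7 * 9 * 6 - + -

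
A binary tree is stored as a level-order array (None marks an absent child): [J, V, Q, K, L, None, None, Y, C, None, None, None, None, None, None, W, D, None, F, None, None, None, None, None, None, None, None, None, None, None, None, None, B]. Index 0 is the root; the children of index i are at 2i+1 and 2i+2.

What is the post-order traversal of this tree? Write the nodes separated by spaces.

B W D Y F C K L V Q J

Post-order visits the left subtree, then the right subtree, then the node.
At J: go left to V.
  At V: go left to K.
    At K: go left to Y.
      At Y: go left to W.
        At W: no left child.
        At W: go right to B.
          B is a leaf — visit B.
        Visit W.
      At Y: go right to D.
        D is a leaf — visit D.
      Visit Y.
    At K: go right to C.
      At C: no left child.
      At C: go right to F.
        F is a leaf — visit F.
      Visit C.
    Visit K.
  At V: go right to L.
    L is a leaf — visit L.
  Visit V.
At J: go right to Q.
  Q is a leaf — visit Q.
Visit J.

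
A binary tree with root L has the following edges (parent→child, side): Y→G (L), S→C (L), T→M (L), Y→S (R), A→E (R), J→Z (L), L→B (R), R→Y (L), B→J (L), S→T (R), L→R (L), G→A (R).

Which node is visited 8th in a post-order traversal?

Post-order visits the left subtree, then the right subtree, then the node.
At L: go left to R.
  At R: go left to Y.
    At Y: go left to G.
      At G: no left child.
      At G: go right to A.
        At A: no left child.
        At A: go right to E.
          E is a leaf — visit E.
        Visit A.
      Visit G.
    At Y: go right to S.
      At S: go left to C.
        C is a leaf — visit C.
      At S: go right to T.
        At T: go left to M.
          M is a leaf — visit M.
        At T: no right child.
        Visit T.
      Visit S.
    Visit Y.
  At R: no right child.
  Visit R.
At L: go right to B.
  At B: go left to J.
    At J: go left to Z.
      Z is a leaf — visit Z.
    At J: no right child.
    Visit J.
  At B: no right child.
  Visit B.
Visit L.
Full post-order sequence: E, A, G, C, M, T, S, Y, R, Z, J, B, L.

Y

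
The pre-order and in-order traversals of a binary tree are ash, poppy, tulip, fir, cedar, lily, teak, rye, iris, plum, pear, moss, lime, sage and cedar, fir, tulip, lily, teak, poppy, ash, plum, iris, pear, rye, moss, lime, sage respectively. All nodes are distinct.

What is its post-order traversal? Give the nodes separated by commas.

cedar, fir, teak, lily, tulip, poppy, plum, pear, iris, sage, lime, moss, rye, ash

The first element of pre-order is the root; it splits in-order into left and right subtrees.
Root ash: left subtree has 6 nodes {cedar, fir, tulip, lily, teak, poppy}, right has 7 {plum, iris, pear, rye, moss, lime, sage}.
  Root poppy: left subtree has 5 nodes {cedar, fir, tulip, lily, teak}, right has 0 { }.
    Root tulip: left subtree has 2 nodes {cedar, fir}, right has 2 {lily, teak}.
      Root fir: left subtree has 1 node {cedar}, right has 0 { }.
      Root lily: left subtree has 0 nodes { }, right has 1 {teak}.
  Root rye: left subtree has 3 nodes {plum, iris, pear}, right has 3 {moss, lime, sage}.
    Root iris: left subtree has 1 node {plum}, right has 1 {pear}.
    Root moss: left subtree has 0 nodes { }, right has 2 {lime, sage}.
      Root lime: left subtree has 0 nodes { }, right has 1 {sage}.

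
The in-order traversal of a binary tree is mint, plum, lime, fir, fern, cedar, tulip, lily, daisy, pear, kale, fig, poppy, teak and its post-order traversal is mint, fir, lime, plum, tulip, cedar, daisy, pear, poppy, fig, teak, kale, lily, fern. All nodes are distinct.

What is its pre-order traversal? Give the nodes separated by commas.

The last element of post-order is the root; it splits in-order into left and right subtrees.
Root fern: left subtree has 4 nodes {mint, plum, lime, fir}, right has 9 {cedar, tulip, lily, daisy, pear, kale, fig, poppy, teak}.
  Root plum: left subtree has 1 node {mint}, right has 2 {lime, fir}.
    Root lime: left subtree has 0 nodes { }, right has 1 {fir}.
  Root lily: left subtree has 2 nodes {cedar, tulip}, right has 6 {daisy, pear, kale, fig, poppy, teak}.
    Root cedar: left subtree has 0 nodes { }, right has 1 {tulip}.
    Root kale: left subtree has 2 nodes {daisy, pear}, right has 3 {fig, poppy, teak}.
      Root pear: left subtree has 1 node {daisy}, right has 0 { }.
      Root teak: left subtree has 2 nodes {fig, poppy}, right has 0 { }.
        Root fig: left subtree has 0 nodes { }, right has 1 {poppy}.

fern, plum, mint, lime, fir, lily, cedar, tulip, kale, pear, daisy, teak, fig, poppy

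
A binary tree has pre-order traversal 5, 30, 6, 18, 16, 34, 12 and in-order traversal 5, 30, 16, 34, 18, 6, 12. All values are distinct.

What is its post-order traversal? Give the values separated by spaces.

34 16 18 12 6 30 5

The first element of pre-order is the root; it splits in-order into left and right subtrees.
Root 5: left subtree has 0 nodes { }, right has 6 {30, 16, 34, 18, 6, 12}.
  Root 30: left subtree has 0 nodes { }, right has 5 {16, 34, 18, 6, 12}.
    Root 6: left subtree has 3 nodes {16, 34, 18}, right has 1 {12}.
      Root 18: left subtree has 2 nodes {16, 34}, right has 0 { }.
        Root 16: left subtree has 0 nodes { }, right has 1 {34}.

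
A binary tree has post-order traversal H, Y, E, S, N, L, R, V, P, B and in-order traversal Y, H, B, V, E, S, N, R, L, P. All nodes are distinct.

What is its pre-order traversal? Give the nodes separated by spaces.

The last element of post-order is the root; it splits in-order into left and right subtrees.
Root B: left subtree has 2 nodes {Y, H}, right has 7 {V, E, S, N, R, L, P}.
  Root Y: left subtree has 0 nodes { }, right has 1 {H}.
  Root P: left subtree has 6 nodes {V, E, S, N, R, L}, right has 0 { }.
    Root V: left subtree has 0 nodes { }, right has 5 {E, S, N, R, L}.
      Root R: left subtree has 3 nodes {E, S, N}, right has 1 {L}.
        Root N: left subtree has 2 nodes {E, S}, right has 0 { }.
          Root S: left subtree has 1 node {E}, right has 0 { }.

B Y H P V R N S E L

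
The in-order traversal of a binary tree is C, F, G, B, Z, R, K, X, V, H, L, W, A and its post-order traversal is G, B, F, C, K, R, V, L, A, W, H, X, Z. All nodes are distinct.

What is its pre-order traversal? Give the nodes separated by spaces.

The last element of post-order is the root; it splits in-order into left and right subtrees.
Root Z: left subtree has 4 nodes {C, F, G, B}, right has 8 {R, K, X, V, H, L, W, A}.
  Root C: left subtree has 0 nodes { }, right has 3 {F, G, B}.
    Root F: left subtree has 0 nodes { }, right has 2 {G, B}.
      Root B: left subtree has 1 node {G}, right has 0 { }.
  Root X: left subtree has 2 nodes {R, K}, right has 5 {V, H, L, W, A}.
    Root R: left subtree has 0 nodes { }, right has 1 {K}.
    Root H: left subtree has 1 node {V}, right has 3 {L, W, A}.
      Root W: left subtree has 1 node {L}, right has 1 {A}.

Z C F B G X R K H V W L A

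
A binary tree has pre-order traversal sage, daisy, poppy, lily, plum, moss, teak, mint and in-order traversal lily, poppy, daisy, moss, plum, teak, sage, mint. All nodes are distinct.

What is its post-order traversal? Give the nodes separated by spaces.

lily poppy moss teak plum daisy mint sage

The first element of pre-order is the root; it splits in-order into left and right subtrees.
Root sage: left subtree has 6 nodes {lily, poppy, daisy, moss, plum, teak}, right has 1 {mint}.
  Root daisy: left subtree has 2 nodes {lily, poppy}, right has 3 {moss, plum, teak}.
    Root poppy: left subtree has 1 node {lily}, right has 0 { }.
    Root plum: left subtree has 1 node {moss}, right has 1 {teak}.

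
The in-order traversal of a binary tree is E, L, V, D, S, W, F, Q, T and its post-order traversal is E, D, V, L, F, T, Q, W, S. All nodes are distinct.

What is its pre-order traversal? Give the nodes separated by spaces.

S L E V D W Q F T

The last element of post-order is the root; it splits in-order into left and right subtrees.
Root S: left subtree has 4 nodes {E, L, V, D}, right has 4 {W, F, Q, T}.
  Root L: left subtree has 1 node {E}, right has 2 {V, D}.
    Root V: left subtree has 0 nodes { }, right has 1 {D}.
  Root W: left subtree has 0 nodes { }, right has 3 {F, Q, T}.
    Root Q: left subtree has 1 node {F}, right has 1 {T}.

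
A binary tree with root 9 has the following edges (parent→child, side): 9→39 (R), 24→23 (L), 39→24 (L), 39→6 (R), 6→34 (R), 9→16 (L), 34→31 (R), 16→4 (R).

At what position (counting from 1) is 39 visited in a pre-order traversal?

4

Pre-order visits the node, then its left subtree, then its right subtree.
Visit 9.
At 9: go left to 16.
  Visit 16.
  At 16: no left child.
  At 16: go right to 4.
    4 is a leaf — visit 4.
At 9: go right to 39.
  Visit 39.
  At 39: go left to 24.
    Visit 24.
    At 24: go left to 23.
      23 is a leaf — visit 23.
    At 24: no right child.
  At 39: go right to 6.
    Visit 6.
    At 6: no left child.
    At 6: go right to 34.
      Visit 34.
      At 34: no left child.
      At 34: go right to 31.
        31 is a leaf — visit 31.
Full pre-order sequence: 9, 16, 4, 39, 24, 23, 6, 34, 31.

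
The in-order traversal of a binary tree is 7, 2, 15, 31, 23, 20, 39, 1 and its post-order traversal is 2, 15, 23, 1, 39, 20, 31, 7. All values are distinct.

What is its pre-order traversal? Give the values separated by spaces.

The last element of post-order is the root; it splits in-order into left and right subtrees.
Root 7: left subtree has 0 nodes { }, right has 7 {2, 15, 31, 23, 20, 39, 1}.
  Root 31: left subtree has 2 nodes {2, 15}, right has 4 {23, 20, 39, 1}.
    Root 15: left subtree has 1 node {2}, right has 0 { }.
    Root 20: left subtree has 1 node {23}, right has 2 {39, 1}.
      Root 39: left subtree has 0 nodes { }, right has 1 {1}.

7 31 15 2 20 23 39 1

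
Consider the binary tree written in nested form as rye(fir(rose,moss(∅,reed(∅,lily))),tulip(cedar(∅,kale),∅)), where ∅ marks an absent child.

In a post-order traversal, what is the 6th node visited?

Post-order visits the left subtree, then the right subtree, then the node.
At rye: go left to fir.
  At fir: go left to rose.
    rose is a leaf — visit rose.
  At fir: go right to moss.
    At moss: no left child.
    At moss: go right to reed.
      At reed: no left child.
      At reed: go right to lily.
        lily is a leaf — visit lily.
      Visit reed.
    Visit moss.
  Visit fir.
At rye: go right to tulip.
  At tulip: go left to cedar.
    At cedar: no left child.
    At cedar: go right to kale.
      kale is a leaf — visit kale.
    Visit cedar.
  At tulip: no right child.
  Visit tulip.
Visit rye.
Full post-order sequence: rose, lily, reed, moss, fir, kale, cedar, tulip, rye.

kale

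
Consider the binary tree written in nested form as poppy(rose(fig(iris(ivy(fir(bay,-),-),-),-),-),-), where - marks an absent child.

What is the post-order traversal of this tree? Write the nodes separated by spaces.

bay fir ivy iris fig rose poppy

Post-order visits the left subtree, then the right subtree, then the node.
At poppy: go left to rose.
  At rose: go left to fig.
    At fig: go left to iris.
      At iris: go left to ivy.
        At ivy: go left to fir.
          At fir: go left to bay.
            bay is a leaf — visit bay.
          At fir: no right child.
          Visit fir.
        At ivy: no right child.
        Visit ivy.
      At iris: no right child.
      Visit iris.
    At fig: no right child.
    Visit fig.
  At rose: no right child.
  Visit rose.
At poppy: no right child.
Visit poppy.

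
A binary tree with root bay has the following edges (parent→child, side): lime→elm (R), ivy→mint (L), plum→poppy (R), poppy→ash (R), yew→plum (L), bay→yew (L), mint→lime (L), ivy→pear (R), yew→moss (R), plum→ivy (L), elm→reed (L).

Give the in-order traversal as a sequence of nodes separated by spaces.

In-order visits the left subtree, then the node, then the right subtree.
At bay: go left to yew.
  At yew: go left to plum.
    At plum: go left to ivy.
      At ivy: go left to mint.
        At mint: go left to lime.
          At lime: no left child.
          Visit lime.
          At lime: go right to elm.
            At elm: go left to reed.
              reed is a leaf — visit reed.
            Visit elm.
            At elm: no right child.
        Visit mint.
        At mint: no right child.
      Visit ivy.
      At ivy: go right to pear.
        pear is a leaf — visit pear.
    Visit plum.
    At plum: go right to poppy.
      At poppy: no left child.
      Visit poppy.
      At poppy: go right to ash.
        ash is a leaf — visit ash.
  Visit yew.
  At yew: go right to moss.
    moss is a leaf — visit moss.
Visit bay.
At bay: no right child.

lime reed elm mint ivy pear plum poppy ash yew moss bay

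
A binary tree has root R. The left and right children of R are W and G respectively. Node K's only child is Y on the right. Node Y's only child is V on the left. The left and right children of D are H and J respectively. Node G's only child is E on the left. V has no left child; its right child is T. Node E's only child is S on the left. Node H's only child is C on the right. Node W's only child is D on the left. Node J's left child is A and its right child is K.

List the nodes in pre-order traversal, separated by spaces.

Pre-order visits the node, then its left subtree, then its right subtree.
Visit R.
At R: go left to W.
  Visit W.
  At W: go left to D.
    Visit D.
    At D: go left to H.
      Visit H.
      At H: no left child.
      At H: go right to C.
        C is a leaf — visit C.
    At D: go right to J.
      Visit J.
      At J: go left to A.
        A is a leaf — visit A.
      At J: go right to K.
        Visit K.
        At K: no left child.
        At K: go right to Y.
          Visit Y.
          At Y: go left to V.
            Visit V.
            At V: no left child.
            At V: go right to T.
              T is a leaf — visit T.
          At Y: no right child.
  At W: no right child.
At R: go right to G.
  Visit G.
  At G: go left to E.
    Visit E.
    At E: go left to S.
      S is a leaf — visit S.
    At E: no right child.
  At G: no right child.

R W D H C J A K Y V T G E S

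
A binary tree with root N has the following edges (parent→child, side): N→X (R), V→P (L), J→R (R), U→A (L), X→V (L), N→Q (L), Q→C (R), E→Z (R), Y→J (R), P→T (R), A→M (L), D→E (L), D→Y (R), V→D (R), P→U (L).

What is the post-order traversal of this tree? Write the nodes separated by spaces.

Post-order visits the left subtree, then the right subtree, then the node.
At N: go left to Q.
  At Q: no left child.
  At Q: go right to C.
    C is a leaf — visit C.
  Visit Q.
At N: go right to X.
  At X: go left to V.
    At V: go left to P.
      At P: go left to U.
        At U: go left to A.
          At A: go left to M.
            M is a leaf — visit M.
          At A: no right child.
          Visit A.
        At U: no right child.
        Visit U.
      At P: go right to T.
        T is a leaf — visit T.
      Visit P.
    At V: go right to D.
      At D: go left to E.
        At E: no left child.
        At E: go right to Z.
          Z is a leaf — visit Z.
        Visit E.
      At D: go right to Y.
        At Y: no left child.
        At Y: go right to J.
          At J: no left child.
          At J: go right to R.
            R is a leaf — visit R.
          Visit J.
        Visit Y.
      Visit D.
    Visit V.
  At X: no right child.
  Visit X.
Visit N.

C Q M A U T P Z E R J Y D V X N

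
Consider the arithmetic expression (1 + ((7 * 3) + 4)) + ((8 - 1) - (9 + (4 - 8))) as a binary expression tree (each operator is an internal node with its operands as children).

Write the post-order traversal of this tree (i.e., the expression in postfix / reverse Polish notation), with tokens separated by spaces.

Post-order on an expression tree gives postfix notation: for each operator, emit left operand, right operand, then the operator.

1 7 3 * 4 + + 8 1 - 9 4 8 - + - +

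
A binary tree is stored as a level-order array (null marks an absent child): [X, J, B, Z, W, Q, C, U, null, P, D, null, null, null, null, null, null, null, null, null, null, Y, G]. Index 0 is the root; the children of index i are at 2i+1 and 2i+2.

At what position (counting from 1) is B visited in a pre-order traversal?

10

Pre-order visits the node, then its left subtree, then its right subtree.
Visit X.
At X: go left to J.
  Visit J.
  At J: go left to Z.
    Visit Z.
    At Z: go left to U.
      U is a leaf — visit U.
    At Z: no right child.
  At J: go right to W.
    Visit W.
    At W: go left to P.
      P is a leaf — visit P.
    At W: go right to D.
      Visit D.
      At D: go left to Y.
        Y is a leaf — visit Y.
      At D: go right to G.
        G is a leaf — visit G.
At X: go right to B.
  Visit B.
  At B: go left to Q.
    Q is a leaf — visit Q.
  At B: go right to C.
    C is a leaf — visit C.
Full pre-order sequence: X, J, Z, U, W, P, D, Y, G, B, Q, C.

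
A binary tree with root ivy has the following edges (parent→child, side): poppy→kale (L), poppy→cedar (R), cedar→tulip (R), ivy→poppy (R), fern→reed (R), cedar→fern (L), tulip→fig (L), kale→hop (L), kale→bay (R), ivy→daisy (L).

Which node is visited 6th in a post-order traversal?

Post-order visits the left subtree, then the right subtree, then the node.
At ivy: go left to daisy.
  daisy is a leaf — visit daisy.
At ivy: go right to poppy.
  At poppy: go left to kale.
    At kale: go left to hop.
      hop is a leaf — visit hop.
    At kale: go right to bay.
      bay is a leaf — visit bay.
    Visit kale.
  At poppy: go right to cedar.
    At cedar: go left to fern.
      At fern: no left child.
      At fern: go right to reed.
        reed is a leaf — visit reed.
      Visit fern.
    At cedar: go right to tulip.
      At tulip: go left to fig.
        fig is a leaf — visit fig.
      At tulip: no right child.
      Visit tulip.
    Visit cedar.
  Visit poppy.
Visit ivy.
Full post-order sequence: daisy, hop, bay, kale, reed, fern, fig, tulip, cedar, poppy, ivy.

fern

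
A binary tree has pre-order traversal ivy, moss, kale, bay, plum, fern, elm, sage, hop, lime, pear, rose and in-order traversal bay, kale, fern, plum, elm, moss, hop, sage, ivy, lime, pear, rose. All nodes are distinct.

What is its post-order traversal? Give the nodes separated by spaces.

The first element of pre-order is the root; it splits in-order into left and right subtrees.
Root ivy: left subtree has 8 nodes {bay, kale, fern, plum, elm, moss, hop, sage}, right has 3 {lime, pear, rose}.
  Root moss: left subtree has 5 nodes {bay, kale, fern, plum, elm}, right has 2 {hop, sage}.
    Root kale: left subtree has 1 node {bay}, right has 3 {fern, plum, elm}.
      Root plum: left subtree has 1 node {fern}, right has 1 {elm}.
    Root sage: left subtree has 1 node {hop}, right has 0 { }.
  Root lime: left subtree has 0 nodes { }, right has 2 {pear, rose}.
    Root pear: left subtree has 0 nodes { }, right has 1 {rose}.

bay fern elm plum kale hop sage moss rose pear lime ivy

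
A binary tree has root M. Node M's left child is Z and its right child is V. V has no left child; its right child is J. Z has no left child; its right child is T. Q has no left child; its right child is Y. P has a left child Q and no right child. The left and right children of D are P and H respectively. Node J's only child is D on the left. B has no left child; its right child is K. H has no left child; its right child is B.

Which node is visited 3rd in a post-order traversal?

Y

Post-order visits the left subtree, then the right subtree, then the node.
At M: go left to Z.
  At Z: no left child.
  At Z: go right to T.
    T is a leaf — visit T.
  Visit Z.
At M: go right to V.
  At V: no left child.
  At V: go right to J.
    At J: go left to D.
      At D: go left to P.
        At P: go left to Q.
          At Q: no left child.
          At Q: go right to Y.
            Y is a leaf — visit Y.
          Visit Q.
        At P: no right child.
        Visit P.
      At D: go right to H.
        At H: no left child.
        At H: go right to B.
          At B: no left child.
          At B: go right to K.
            K is a leaf — visit K.
          Visit B.
        Visit H.
      Visit D.
    At J: no right child.
    Visit J.
  Visit V.
Visit M.
Full post-order sequence: T, Z, Y, Q, P, K, B, H, D, J, V, M.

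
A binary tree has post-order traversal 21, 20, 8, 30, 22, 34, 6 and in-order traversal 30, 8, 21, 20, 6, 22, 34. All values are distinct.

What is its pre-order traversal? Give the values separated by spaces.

The last element of post-order is the root; it splits in-order into left and right subtrees.
Root 6: left subtree has 4 nodes {30, 8, 21, 20}, right has 2 {22, 34}.
  Root 30: left subtree has 0 nodes { }, right has 3 {8, 21, 20}.
    Root 8: left subtree has 0 nodes { }, right has 2 {21, 20}.
      Root 20: left subtree has 1 node {21}, right has 0 { }.
  Root 34: left subtree has 1 node {22}, right has 0 { }.

6 30 8 20 21 34 22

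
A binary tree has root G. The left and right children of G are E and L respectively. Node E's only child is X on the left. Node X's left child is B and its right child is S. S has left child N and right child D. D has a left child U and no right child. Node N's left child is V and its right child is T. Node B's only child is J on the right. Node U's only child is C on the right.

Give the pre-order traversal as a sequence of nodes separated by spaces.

Pre-order visits the node, then its left subtree, then its right subtree.
Visit G.
At G: go left to E.
  Visit E.
  At E: go left to X.
    Visit X.
    At X: go left to B.
      Visit B.
      At B: no left child.
      At B: go right to J.
        J is a leaf — visit J.
    At X: go right to S.
      Visit S.
      At S: go left to N.
        Visit N.
        At N: go left to V.
          V is a leaf — visit V.
        At N: go right to T.
          T is a leaf — visit T.
      At S: go right to D.
        Visit D.
        At D: go left to U.
          Visit U.
          At U: no left child.
          At U: go right to C.
            C is a leaf — visit C.
        At D: no right child.
  At E: no right child.
At G: go right to L.
  L is a leaf — visit L.

G E X B J S N V T D U C L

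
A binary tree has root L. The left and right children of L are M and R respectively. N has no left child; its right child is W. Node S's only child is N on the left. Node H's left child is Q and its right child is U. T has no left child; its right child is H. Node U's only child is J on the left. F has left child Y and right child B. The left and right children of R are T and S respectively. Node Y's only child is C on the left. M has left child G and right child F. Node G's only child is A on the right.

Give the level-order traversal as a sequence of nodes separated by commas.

Level-order visits nodes level by level from the root, left to right within each level.
Level 0: L
Level 1: M, R
Level 2: G, F, T, S
Level 3: A, Y, B, H, N
Level 4: C, Q, U, W
Level 5: J

L, M, R, G, F, T, S, A, Y, B, H, N, C, Q, U, W, J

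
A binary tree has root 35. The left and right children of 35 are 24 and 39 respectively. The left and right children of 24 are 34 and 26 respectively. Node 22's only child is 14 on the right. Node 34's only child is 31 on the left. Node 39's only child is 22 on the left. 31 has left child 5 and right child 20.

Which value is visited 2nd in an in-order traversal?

In-order visits the left subtree, then the node, then the right subtree.
At 35: go left to 24.
  At 24: go left to 34.
    At 34: go left to 31.
      At 31: go left to 5.
        5 is a leaf — visit 5.
      Visit 31.
      At 31: go right to 20.
        20 is a leaf — visit 20.
    Visit 34.
    At 34: no right child.
  Visit 24.
  At 24: go right to 26.
    26 is a leaf — visit 26.
Visit 35.
At 35: go right to 39.
  At 39: go left to 22.
    At 22: no left child.
    Visit 22.
    At 22: go right to 14.
      14 is a leaf — visit 14.
  Visit 39.
  At 39: no right child.
Full in-order sequence: 5, 31, 20, 34, 24, 26, 35, 22, 14, 39.

31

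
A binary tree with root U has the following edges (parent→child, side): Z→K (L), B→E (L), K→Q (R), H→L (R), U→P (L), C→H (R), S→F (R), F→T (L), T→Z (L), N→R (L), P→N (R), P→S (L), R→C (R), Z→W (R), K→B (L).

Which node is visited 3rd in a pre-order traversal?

Pre-order visits the node, then its left subtree, then its right subtree.
Visit U.
At U: go left to P.
  Visit P.
  At P: go left to S.
    Visit S.
    At S: no left child.
    At S: go right to F.
      Visit F.
      At F: go left to T.
        Visit T.
        At T: go left to Z.
          Visit Z.
          At Z: go left to K.
            Visit K.
            At K: go left to B.
              Visit B.
              At B: go left to E.
                E is a leaf — visit E.
              At B: no right child.
            At K: go right to Q.
              Q is a leaf — visit Q.
          At Z: go right to W.
            W is a leaf — visit W.
        At T: no right child.
      At F: no right child.
  At P: go right to N.
    Visit N.
    At N: go left to R.
      Visit R.
      At R: no left child.
      At R: go right to C.
        Visit C.
        At C: no left child.
        At C: go right to H.
          Visit H.
          At H: no left child.
          At H: go right to L.
            L is a leaf — visit L.
    At N: no right child.
At U: no right child.
Full pre-order sequence: U, P, S, F, T, Z, K, B, E, Q, W, N, R, C, H, L.

S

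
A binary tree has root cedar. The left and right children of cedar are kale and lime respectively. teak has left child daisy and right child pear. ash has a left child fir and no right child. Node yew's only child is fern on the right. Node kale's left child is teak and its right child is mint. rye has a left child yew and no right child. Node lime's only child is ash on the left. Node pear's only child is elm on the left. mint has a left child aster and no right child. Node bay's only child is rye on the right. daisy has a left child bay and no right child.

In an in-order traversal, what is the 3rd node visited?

In-order visits the left subtree, then the node, then the right subtree.
At cedar: go left to kale.
  At kale: go left to teak.
    At teak: go left to daisy.
      At daisy: go left to bay.
        At bay: no left child.
        Visit bay.
        At bay: go right to rye.
          At rye: go left to yew.
            At yew: no left child.
            Visit yew.
            At yew: go right to fern.
              fern is a leaf — visit fern.
          Visit rye.
          At rye: no right child.
      Visit daisy.
      At daisy: no right child.
    Visit teak.
    At teak: go right to pear.
      At pear: go left to elm.
        elm is a leaf — visit elm.
      Visit pear.
      At pear: no right child.
  Visit kale.
  At kale: go right to mint.
    At mint: go left to aster.
      aster is a leaf — visit aster.
    Visit mint.
    At mint: no right child.
Visit cedar.
At cedar: go right to lime.
  At lime: go left to ash.
    At ash: go left to fir.
      fir is a leaf — visit fir.
    Visit ash.
    At ash: no right child.
  Visit lime.
  At lime: no right child.
Full in-order sequence: bay, yew, fern, rye, daisy, teak, elm, pear, kale, aster, mint, cedar, fir, ash, lime.

fern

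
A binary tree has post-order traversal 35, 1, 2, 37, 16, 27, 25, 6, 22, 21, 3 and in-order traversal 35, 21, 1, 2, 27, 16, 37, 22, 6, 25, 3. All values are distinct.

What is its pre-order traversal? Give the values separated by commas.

The last element of post-order is the root; it splits in-order into left and right subtrees.
Root 3: left subtree has 10 nodes {35, 21, 1, 2, 27, 16, 37, 22, 6, 25}, right has 0 { }.
  Root 21: left subtree has 1 node {35}, right has 8 {1, 2, 27, 16, 37, 22, 6, 25}.
    Root 22: left subtree has 5 nodes {1, 2, 27, 16, 37}, right has 2 {6, 25}.
      Root 27: left subtree has 2 nodes {1, 2}, right has 2 {16, 37}.
        Root 2: left subtree has 1 node {1}, right has 0 { }.
        Root 16: left subtree has 0 nodes { }, right has 1 {37}.
      Root 6: left subtree has 0 nodes { }, right has 1 {25}.

3, 21, 35, 22, 27, 2, 1, 16, 37, 6, 25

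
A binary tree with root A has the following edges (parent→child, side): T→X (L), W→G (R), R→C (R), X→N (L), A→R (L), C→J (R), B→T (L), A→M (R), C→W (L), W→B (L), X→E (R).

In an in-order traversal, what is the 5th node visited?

In-order visits the left subtree, then the node, then the right subtree.
At A: go left to R.
  At R: no left child.
  Visit R.
  At R: go right to C.
    At C: go left to W.
      At W: go left to B.
        At B: go left to T.
          At T: go left to X.
            At X: go left to N.
              N is a leaf — visit N.
            Visit X.
            At X: go right to E.
              E is a leaf — visit E.
          Visit T.
          At T: no right child.
        Visit B.
        At B: no right child.
      Visit W.
      At W: go right to G.
        G is a leaf — visit G.
    Visit C.
    At C: go right to J.
      J is a leaf — visit J.
Visit A.
At A: go right to M.
  M is a leaf — visit M.
Full in-order sequence: R, N, X, E, T, B, W, G, C, J, A, M.

T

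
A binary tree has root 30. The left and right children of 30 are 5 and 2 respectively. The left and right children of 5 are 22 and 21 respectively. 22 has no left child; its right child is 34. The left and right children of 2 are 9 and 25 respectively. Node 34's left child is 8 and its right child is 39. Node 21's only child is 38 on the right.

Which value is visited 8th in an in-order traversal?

30

In-order visits the left subtree, then the node, then the right subtree.
At 30: go left to 5.
  At 5: go left to 22.
    At 22: no left child.
    Visit 22.
    At 22: go right to 34.
      At 34: go left to 8.
        8 is a leaf — visit 8.
      Visit 34.
      At 34: go right to 39.
        39 is a leaf — visit 39.
  Visit 5.
  At 5: go right to 21.
    At 21: no left child.
    Visit 21.
    At 21: go right to 38.
      38 is a leaf — visit 38.
Visit 30.
At 30: go right to 2.
  At 2: go left to 9.
    9 is a leaf — visit 9.
  Visit 2.
  At 2: go right to 25.
    25 is a leaf — visit 25.
Full in-order sequence: 22, 8, 34, 39, 5, 21, 38, 30, 9, 2, 25.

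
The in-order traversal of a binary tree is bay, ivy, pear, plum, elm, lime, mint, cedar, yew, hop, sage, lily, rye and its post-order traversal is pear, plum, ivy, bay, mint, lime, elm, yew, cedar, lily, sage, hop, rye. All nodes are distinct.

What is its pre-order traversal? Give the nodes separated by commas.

The last element of post-order is the root; it splits in-order into left and right subtrees.
Root rye: left subtree has 12 nodes {bay, ivy, pear, plum, elm, lime, mint, cedar, yew, hop, sage, lily}, right has 0 { }.
  Root hop: left subtree has 9 nodes {bay, ivy, pear, plum, elm, lime, mint, cedar, yew}, right has 2 {sage, lily}.
    Root cedar: left subtree has 7 nodes {bay, ivy, pear, plum, elm, lime, mint}, right has 1 {yew}.
      Root elm: left subtree has 4 nodes {bay, ivy, pear, plum}, right has 2 {lime, mint}.
        Root bay: left subtree has 0 nodes { }, right has 3 {ivy, pear, plum}.
          Root ivy: left subtree has 0 nodes { }, right has 2 {pear, plum}.
            Root plum: left subtree has 1 node {pear}, right has 0 { }.
        Root lime: left subtree has 0 nodes { }, right has 1 {mint}.
    Root sage: left subtree has 0 nodes { }, right has 1 {lily}.

rye, hop, cedar, elm, bay, ivy, plum, pear, lime, mint, yew, sage, lily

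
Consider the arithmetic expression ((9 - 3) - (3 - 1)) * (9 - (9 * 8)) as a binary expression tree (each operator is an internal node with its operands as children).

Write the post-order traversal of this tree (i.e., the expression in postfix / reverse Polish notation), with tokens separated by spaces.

Post-order on an expression tree gives postfix notation: for each operator, emit left operand, right operand, then the operator.

9 3 - 3 1 - - 9 9 8 * - *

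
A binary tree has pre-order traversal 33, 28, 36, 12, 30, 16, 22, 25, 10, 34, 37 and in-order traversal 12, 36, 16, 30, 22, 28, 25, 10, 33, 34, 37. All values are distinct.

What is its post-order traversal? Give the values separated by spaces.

The first element of pre-order is the root; it splits in-order into left and right subtrees.
Root 33: left subtree has 8 nodes {12, 36, 16, 30, 22, 28, 25, 10}, right has 2 {34, 37}.
  Root 28: left subtree has 5 nodes {12, 36, 16, 30, 22}, right has 2 {25, 10}.
    Root 36: left subtree has 1 node {12}, right has 3 {16, 30, 22}.
      Root 30: left subtree has 1 node {16}, right has 1 {22}.
    Root 25: left subtree has 0 nodes { }, right has 1 {10}.
  Root 34: left subtree has 0 nodes { }, right has 1 {37}.

12 16 22 30 36 10 25 28 37 34 33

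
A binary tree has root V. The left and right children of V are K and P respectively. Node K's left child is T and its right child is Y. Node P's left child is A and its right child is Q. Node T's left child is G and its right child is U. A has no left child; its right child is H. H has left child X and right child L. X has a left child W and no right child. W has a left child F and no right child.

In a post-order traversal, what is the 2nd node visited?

Post-order visits the left subtree, then the right subtree, then the node.
At V: go left to K.
  At K: go left to T.
    At T: go left to G.
      G is a leaf — visit G.
    At T: go right to U.
      U is a leaf — visit U.
    Visit T.
  At K: go right to Y.
    Y is a leaf — visit Y.
  Visit K.
At V: go right to P.
  At P: go left to A.
    At A: no left child.
    At A: go right to H.
      At H: go left to X.
        At X: go left to W.
          At W: go left to F.
            F is a leaf — visit F.
          At W: no right child.
          Visit W.
        At X: no right child.
        Visit X.
      At H: go right to L.
        L is a leaf — visit L.
      Visit H.
    Visit A.
  At P: go right to Q.
    Q is a leaf — visit Q.
  Visit P.
Visit V.
Full post-order sequence: G, U, T, Y, K, F, W, X, L, H, A, Q, P, V.

U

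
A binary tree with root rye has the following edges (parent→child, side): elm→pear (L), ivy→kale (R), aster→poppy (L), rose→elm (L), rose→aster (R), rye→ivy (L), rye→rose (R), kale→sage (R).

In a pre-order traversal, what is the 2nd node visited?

Pre-order visits the node, then its left subtree, then its right subtree.
Visit rye.
At rye: go left to ivy.
  Visit ivy.
  At ivy: no left child.
  At ivy: go right to kale.
    Visit kale.
    At kale: no left child.
    At kale: go right to sage.
      sage is a leaf — visit sage.
At rye: go right to rose.
  Visit rose.
  At rose: go left to elm.
    Visit elm.
    At elm: go left to pear.
      pear is a leaf — visit pear.
    At elm: no right child.
  At rose: go right to aster.
    Visit aster.
    At aster: go left to poppy.
      poppy is a leaf — visit poppy.
    At aster: no right child.
Full pre-order sequence: rye, ivy, kale, sage, rose, elm, pear, aster, poppy.

ivy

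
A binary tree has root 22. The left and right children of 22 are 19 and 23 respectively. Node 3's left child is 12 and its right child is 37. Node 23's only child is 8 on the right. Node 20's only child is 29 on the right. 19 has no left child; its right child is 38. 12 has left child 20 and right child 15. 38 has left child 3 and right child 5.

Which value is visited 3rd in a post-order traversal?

Post-order visits the left subtree, then the right subtree, then the node.
At 22: go left to 19.
  At 19: no left child.
  At 19: go right to 38.
    At 38: go left to 3.
      At 3: go left to 12.
        At 12: go left to 20.
          At 20: no left child.
          At 20: go right to 29.
            29 is a leaf — visit 29.
          Visit 20.
        At 12: go right to 15.
          15 is a leaf — visit 15.
        Visit 12.
      At 3: go right to 37.
        37 is a leaf — visit 37.
      Visit 3.
    At 38: go right to 5.
      5 is a leaf — visit 5.
    Visit 38.
  Visit 19.
At 22: go right to 23.
  At 23: no left child.
  At 23: go right to 8.
    8 is a leaf — visit 8.
  Visit 23.
Visit 22.
Full post-order sequence: 29, 20, 15, 12, 37, 3, 5, 38, 19, 8, 23, 22.

15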